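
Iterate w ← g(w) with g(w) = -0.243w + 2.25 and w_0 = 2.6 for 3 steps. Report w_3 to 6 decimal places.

1.798803

w_1 = g(2.600000) = 1.618200
w_2 = g(1.618200) = 1.856777
w_3 = g(1.856777) = 1.798803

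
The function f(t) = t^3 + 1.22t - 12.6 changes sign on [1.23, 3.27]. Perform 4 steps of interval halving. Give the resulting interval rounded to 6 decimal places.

f(1.230000) = -9.238533, f(3.270000) = 26.355183 (opposite signs)
step 1: m = 2.250000, f(m) = 1.535625 > 0 → root in [1.230000, 2.250000]
step 2: m = 1.740000, f(m) = -5.209176 < 0 → root in [1.740000, 2.250000]
step 3: m = 1.995000, f(m) = -2.225950 < 0 → root in [1.995000, 2.250000]
step 4: m = 2.122500, f(m) = -0.448674 < 0 → root in [2.122500, 2.250000]

[2.122500, 2.250000]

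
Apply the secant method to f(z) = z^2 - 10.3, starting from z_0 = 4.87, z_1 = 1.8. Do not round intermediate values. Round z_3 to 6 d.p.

f(z_0) = 13.416900, f(z_1) = -7.060000
z_2 = 1.800000 - (-7.060000)·(1.800000 - 4.870000)/(-7.060000 - (13.416900)) = 2.858471; f(z_2) = -2.129145
z_3 = 2.858471 - (-2.129145)·(2.858471 - 1.800000)/(-2.129145 - (-7.060000)) = 3.315519; f(z_3) = 0.692665

3.315519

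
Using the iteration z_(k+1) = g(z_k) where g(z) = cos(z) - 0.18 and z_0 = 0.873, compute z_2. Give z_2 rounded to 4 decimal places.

0.7149

z_1 = g(0.873000) = 0.462531
z_2 = g(0.462531) = 0.714926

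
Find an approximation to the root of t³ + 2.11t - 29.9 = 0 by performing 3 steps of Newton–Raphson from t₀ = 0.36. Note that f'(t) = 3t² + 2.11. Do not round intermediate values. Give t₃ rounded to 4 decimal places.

t_0 = 0.360000: f = -29.093744, f' = 2.498800 → t_1 = 0.360000 - (-29.093744)/(2.498800) = 12.003086
t_1 = 12.003086: f = 1724.760129, f' = 434.332241 → t_2 = 12.003086 - (1724.760129)/(434.332241) = 8.032025
t_2 = 8.032025: f = 505.220937, f' = 195.650256 → t_3 = 8.032025 - (505.220937)/(195.650256) = 5.449759

5.4498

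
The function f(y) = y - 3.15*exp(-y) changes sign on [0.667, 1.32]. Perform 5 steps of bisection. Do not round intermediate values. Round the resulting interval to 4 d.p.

f(0.667000) = -0.949725, f(1.320000) = 0.478524 (opposite signs)
step 1: m = 0.993500, f(m) = -0.172877 < 0 → root in [0.993500, 1.320000]
step 2: m = 1.156750, f(m) = 0.166054 > 0 → root in [0.993500, 1.156750]
step 3: m = 1.075125, f(m) = 0.000171 > 0 → root in [0.993500, 1.075125]
step 4: m = 1.034312, f(m) = -0.085420 < 0 → root in [1.034312, 1.075125]
step 5: m = 1.054719, f(m) = -0.042396 < 0 → root in [1.054719, 1.075125]

[1.0547, 1.0751]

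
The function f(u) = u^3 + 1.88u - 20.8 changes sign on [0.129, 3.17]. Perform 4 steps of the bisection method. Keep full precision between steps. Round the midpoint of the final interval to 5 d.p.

2.50478

f(0.129000) = -20.555333, f(3.170000) = 17.014613 (opposite signs)
step 1: m = 1.649500, f(m) = -13.210898 < 0 → root in [1.649500, 3.170000]
step 2: m = 2.409750, f(m) = -2.276505 < 0 → root in [2.409750, 3.170000]
step 3: m = 2.789875, f(m) = 6.159685 > 0 → root in [2.409750, 2.789875]
step 4: m = 2.599812, f(m) = 1.659845 > 0 → root in [2.409750, 2.599812]
Midpoint of [2.409750, 2.599812] = 2.504781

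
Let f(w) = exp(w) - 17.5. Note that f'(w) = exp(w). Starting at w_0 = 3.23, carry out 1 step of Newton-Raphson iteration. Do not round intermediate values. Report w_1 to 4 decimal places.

2.9223

w_0 = 3.230000: f = 7.779657, f' = 25.279657 → w_1 = 3.230000 - (7.779657)/(25.279657) = 2.922256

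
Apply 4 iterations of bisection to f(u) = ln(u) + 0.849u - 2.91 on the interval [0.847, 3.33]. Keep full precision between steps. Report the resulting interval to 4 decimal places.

[2.2437, 2.3989]

f(0.847000) = -2.356952, f(3.330000) = 1.120142 (opposite signs)
step 1: m = 2.088500, f(m) = -0.400417 < 0 → root in [2.088500, 3.330000]
step 2: m = 2.709250, f(m) = 0.386825 > 0 → root in [2.088500, 2.709250]
step 3: m = 2.398875, f(m) = 0.001645 > 0 → root in [2.088500, 2.398875]
step 4: m = 2.243688, f(m) = -0.196989 < 0 → root in [2.243688, 2.398875]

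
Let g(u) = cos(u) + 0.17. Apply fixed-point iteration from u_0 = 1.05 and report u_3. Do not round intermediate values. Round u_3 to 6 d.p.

u_1 = g(1.050000) = 0.667571
u_2 = g(0.667571) = 0.955328
u_3 = g(0.955328) = 0.747341

0.747341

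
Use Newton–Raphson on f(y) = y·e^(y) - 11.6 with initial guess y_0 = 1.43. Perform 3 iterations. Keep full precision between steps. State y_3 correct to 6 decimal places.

f'(y) = (y + 1)·e^(y)
y_0 = 1.430000: f = -5.624460, f' = 10.154239 → y_1 = 1.430000 - (-5.624460)/(10.154239) = 1.983903
y_1 = 1.983903: f = 2.825084, f' = 21.696148 → y_2 = 1.983903 - (2.825084)/(21.696148) = 1.853691
y_2 = 1.853691: f = 0.232741, f' = 18.216080 → y_3 = 1.853691 - (0.232741)/(18.216080) = 1.840915

1.840915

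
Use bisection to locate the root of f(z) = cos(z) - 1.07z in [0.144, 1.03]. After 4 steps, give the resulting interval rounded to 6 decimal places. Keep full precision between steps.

[0.697750, 0.753125]

f(0.144000) = 0.835570, f(1.030000) = -0.587281 (opposite signs)
step 1: m = 0.587000, f(m) = 0.204516 > 0 → root in [0.587000, 1.030000]
step 2: m = 0.808500, f(m) = -0.174511 < 0 → root in [0.587000, 0.808500]
step 3: m = 0.697750, f(m) = 0.019697 > 0 → root in [0.697750, 0.808500]
step 4: m = 0.753125, f(m) = -0.076289 < 0 → root in [0.697750, 0.753125]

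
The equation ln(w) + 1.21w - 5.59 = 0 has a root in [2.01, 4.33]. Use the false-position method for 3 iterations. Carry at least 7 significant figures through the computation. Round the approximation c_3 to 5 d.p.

f(2.010000) = -2.459765, f(4.330000) = 1.114868
step 1: c = 3.606431, f(c) = 0.056500 > 0 → new bracket [2.010000, 3.606431]
step 2: c = 3.570585, f(c) = 0.003137 > 0 → new bracket [2.010000, 3.570585]
step 3: c = 3.568597, f(c) = 0.000175 > 0 → new bracket [2.010000, 3.568597]

3.56860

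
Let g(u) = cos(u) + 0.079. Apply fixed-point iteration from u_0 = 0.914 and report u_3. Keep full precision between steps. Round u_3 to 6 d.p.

u_1 = g(0.914000) = 0.689583
u_2 = g(0.689583) = 0.850511
u_3 = g(0.850511) = 0.738599

0.738599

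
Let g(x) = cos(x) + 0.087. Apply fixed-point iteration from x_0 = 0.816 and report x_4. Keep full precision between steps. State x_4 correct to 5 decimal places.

x_1 = g(0.816000) = 0.772140
x_2 = g(0.772140) = 0.803419
x_3 = g(0.803419) = 0.781250
x_4 = g(0.781250) = 0.797034

0.79703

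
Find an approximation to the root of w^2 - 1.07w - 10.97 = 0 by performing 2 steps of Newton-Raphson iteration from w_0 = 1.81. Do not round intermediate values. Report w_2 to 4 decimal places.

f'(w) = 2w - 1.07
w_0 = 1.810000: f = -9.630600, f' = 2.550000 → w_1 = 1.810000 - (-9.630600)/(2.550000) = 5.586706
w_1 = 5.586706: f = 14.263507, f' = 10.103412 → w_2 = 5.586706 - (14.263507)/(10.103412) = 4.174954

4.1750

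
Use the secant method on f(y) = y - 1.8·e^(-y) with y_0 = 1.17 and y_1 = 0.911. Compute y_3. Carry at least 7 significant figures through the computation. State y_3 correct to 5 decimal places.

Secant update: y_(k+1) = y_k − f(y_k)·(y_k − y_(k-1))/(f(y_k) − f(y_(k-1))).
f(y_0) = 0.611340, f(y_1) = 0.187181
y_2 = 0.911000 - (0.187181)·(0.911000 - 1.170000)/(0.187181 - (0.611340)) = 0.796704; f(y_2) = -0.014759
y_3 = 0.796704 - (-0.014759)·(0.796704 - 0.911000)/(-0.014759 - (0.187181)) = 0.805057; f(y_3) = 0.000345

0.80506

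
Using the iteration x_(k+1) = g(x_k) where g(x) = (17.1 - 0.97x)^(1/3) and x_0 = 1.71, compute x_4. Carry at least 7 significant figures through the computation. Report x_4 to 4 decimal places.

x_1 = g(1.710000) = 2.490164
x_2 = g(2.490164) = 2.448801
x_3 = g(2.448801) = 2.451029
x_4 = g(2.451029) = 2.450909

2.4509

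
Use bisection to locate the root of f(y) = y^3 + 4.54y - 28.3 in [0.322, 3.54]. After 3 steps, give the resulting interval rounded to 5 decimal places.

f(0.322000) = -26.804734, f(3.540000) = 32.133464 (opposite signs)
step 1: m = 1.931000, f(m) = -12.333023 < 0 → root in [1.931000, 3.540000]
step 2: m = 2.735500, f(m) = 4.588808 > 0 → root in [1.931000, 2.735500]
step 3: m = 2.333250, f(m) = -5.004702 < 0 → root in [2.333250, 2.735500]

[2.33325, 2.73550]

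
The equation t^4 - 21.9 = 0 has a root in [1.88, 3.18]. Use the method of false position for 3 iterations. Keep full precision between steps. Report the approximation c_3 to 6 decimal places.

2.126540

f(1.880000) = -9.408017, f(3.180000) = 80.360634
step 1: c = 2.016244, f(c) = -5.373832 < 0 → new bracket [2.016244, 3.180000]
step 2: c = 2.089188, f(c) = -2.849338 < 0 → new bracket [2.089188, 3.180000]
step 3: c = 2.126540, f(c) = -1.449943 < 0 → new bracket [2.126540, 3.180000]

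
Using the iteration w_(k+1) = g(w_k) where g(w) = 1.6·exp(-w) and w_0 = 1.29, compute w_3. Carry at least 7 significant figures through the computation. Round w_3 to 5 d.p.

w_1 = g(1.290000) = 0.440433
w_2 = g(0.440433) = 1.030012
w_3 = g(1.030012) = 0.571204

0.57120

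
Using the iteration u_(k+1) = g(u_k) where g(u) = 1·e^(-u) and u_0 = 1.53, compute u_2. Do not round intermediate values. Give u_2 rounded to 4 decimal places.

u_1 = g(1.530000) = 0.216536
u_2 = g(0.216536) = 0.805304

0.8053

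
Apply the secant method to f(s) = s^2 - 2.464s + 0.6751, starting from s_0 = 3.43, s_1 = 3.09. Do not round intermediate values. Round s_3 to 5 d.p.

f(s_0) = 3.988480, f(s_1) = 2.609440
s_2 = 3.090000 - (2.609440)·(3.090000 - 3.430000)/(2.609440 - (3.988480)) = 2.446647; f(s_2) = 0.632643
s_3 = 2.446647 - (0.632643)·(2.446647 - 3.090000)/(0.632643 - (2.609440)) = 2.240752; f(s_3) = 0.174856

2.24075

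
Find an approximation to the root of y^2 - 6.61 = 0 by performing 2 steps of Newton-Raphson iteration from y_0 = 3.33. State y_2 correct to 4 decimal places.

2.5724

Newton update: y ← y − f(y)/f'(y).
f'(y) = 2y
y_0 = 3.330000: f = 4.478900, f' = 6.660000 → y_1 = 3.330000 - (4.478900)/(6.660000) = 2.657492
y_1 = 2.657492: f = 0.452266, f' = 5.314985 → y_2 = 2.657492 - (0.452266)/(5.314985) = 2.572400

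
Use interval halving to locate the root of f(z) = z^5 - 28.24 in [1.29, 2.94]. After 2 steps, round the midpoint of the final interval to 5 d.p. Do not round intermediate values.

f(1.290000) = -24.667695, f(2.940000) = 191.412754 (opposite signs)
step 1: m = 2.115000, f(m) = 14.080604 > 0 → root in [1.290000, 2.115000]
step 2: m = 1.702500, f(m) = -13.936721 < 0 → root in [1.702500, 2.115000]
Midpoint of [1.702500, 2.115000] = 1.908750

1.90875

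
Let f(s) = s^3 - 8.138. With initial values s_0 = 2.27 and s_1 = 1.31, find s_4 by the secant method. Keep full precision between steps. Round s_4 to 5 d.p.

2.00893

f(s_0) = 3.559083, f(s_1) = -5.889909
s_2 = 1.310000 - (-5.889909)·(1.310000 - 2.270000)/(-5.889909 - (3.559083)) = 1.908404; f(s_2) = -1.187584
s_3 = 1.908404 - (-1.187584)·(1.908404 - 1.310000)/(-1.187584 - (-5.889909)) = 2.059532; f(s_3) = 0.597861
s_4 = 2.059532 - (0.597861)·(2.059532 - 1.908404)/(0.597861 - (-1.187584)) = 2.008926; f(s_4) = -0.030404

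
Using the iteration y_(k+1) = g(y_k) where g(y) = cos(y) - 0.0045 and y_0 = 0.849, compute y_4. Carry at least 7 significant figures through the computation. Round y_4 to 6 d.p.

y_1 = g(0.849000) = 0.656234
y_2 = g(0.656234) = 0.787796
y_3 = g(0.787796) = 0.700910
y_4 = g(0.700910) = 0.759756

0.759756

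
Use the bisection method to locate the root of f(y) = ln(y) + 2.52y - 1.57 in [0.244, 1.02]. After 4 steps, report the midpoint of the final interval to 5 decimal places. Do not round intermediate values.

f(0.244000) = -2.365707, f(1.020000) = 1.020203 (opposite signs)
step 1: m = 0.632000, f(m) = -0.436226 < 0 → root in [0.632000, 1.020000]
step 2: m = 0.826000, f(m) = 0.320359 > 0 → root in [0.632000, 0.826000]
step 3: m = 0.729000, f(m) = -0.049002 < 0 → root in [0.729000, 0.826000]
step 4: m = 0.777500, f(m) = 0.137628 > 0 → root in [0.729000, 0.777500]
Midpoint of [0.729000, 0.777500] = 0.753250

0.75325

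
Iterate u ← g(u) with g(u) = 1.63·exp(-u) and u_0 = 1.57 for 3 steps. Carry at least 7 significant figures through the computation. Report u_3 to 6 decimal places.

u_1 = g(1.570000) = 0.339114
u_2 = g(0.339114) = 1.161214
u_3 = g(1.161214) = 0.510362

0.510362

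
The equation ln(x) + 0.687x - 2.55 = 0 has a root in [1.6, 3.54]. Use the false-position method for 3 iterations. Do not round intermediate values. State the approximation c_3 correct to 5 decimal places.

f(1.600000) = -0.980796, f(3.540000) = 1.146107
step 1: c = 2.494608, f(c) = 0.077928 > 0 → new bracket [1.600000, 2.494608]
step 2: c = 2.428760, f(c) = 0.005939 > 0 → new bracket [1.600000, 2.428760]
step 3: c = 2.423772, f(c) = 0.000456 > 0 → new bracket [1.600000, 2.423772]

2.42377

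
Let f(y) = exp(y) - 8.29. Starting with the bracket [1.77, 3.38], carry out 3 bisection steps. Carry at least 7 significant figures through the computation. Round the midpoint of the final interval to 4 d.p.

f(1.770000) = -2.419147, f(3.380000) = 21.080771 (opposite signs)
step 1: m = 2.575000, f(m) = 4.841317 > 0 → root in [1.770000, 2.575000]
step 2: m = 2.172500, f(m) = 0.490207 > 0 → root in [1.770000, 2.172500]
step 3: m = 1.971250, f(m) = -1.110355 < 0 → root in [1.971250, 2.172500]
Midpoint of [1.971250, 2.172500] = 2.071875

2.0719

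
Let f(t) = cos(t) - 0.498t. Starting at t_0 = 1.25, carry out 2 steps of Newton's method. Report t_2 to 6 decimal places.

f'(t) = -sin(t) - 0.498
t_0 = 1.250000: f = -0.307178, f' = -1.446985 → t_1 = 1.250000 - (-0.307178)/(-1.446985) = 1.037712
t_1 = 1.037712: f = -0.008588, f' = -1.359244 → t_2 = 1.037712 - (-0.008588)/(-1.359244) = 1.031393

1.031393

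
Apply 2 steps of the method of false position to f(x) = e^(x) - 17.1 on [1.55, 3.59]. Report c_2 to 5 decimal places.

2.66917

f(1.550000) = -12.388530, f(3.590000) = 19.134076
step 1: c = 2.351729, f(c) = -6.596280 < 0 → new bracket [2.351729, 3.590000]
step 2: c = 2.669175, f(c) = -2.671943 < 0 → new bracket [2.669175, 3.590000]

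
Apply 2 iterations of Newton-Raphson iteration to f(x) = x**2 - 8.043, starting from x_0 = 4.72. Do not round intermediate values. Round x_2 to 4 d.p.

2.8580

f'(x) = 2x
x_0 = 4.720000: f = 14.235400, f' = 9.440000 → x_1 = 4.720000 - (14.235400)/(9.440000) = 3.212013
x_1 = 3.212013: f = 2.274026, f' = 6.424025 → x_2 = 3.212013 - (2.274026)/(6.424025) = 2.858025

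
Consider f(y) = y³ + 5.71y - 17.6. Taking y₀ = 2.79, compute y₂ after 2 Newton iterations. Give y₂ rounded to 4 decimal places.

f'(y) = 3y² + 5.71
y_0 = 2.790000: f = 20.048539, f' = 29.062300 → y_1 = 2.790000 - (20.048539)/(29.062300) = 2.100153
y_1 = 2.100153: f = 3.654899, f' = 18.941929 → y_2 = 2.100153 - (3.654899)/(18.941929) = 1.907200

1.9072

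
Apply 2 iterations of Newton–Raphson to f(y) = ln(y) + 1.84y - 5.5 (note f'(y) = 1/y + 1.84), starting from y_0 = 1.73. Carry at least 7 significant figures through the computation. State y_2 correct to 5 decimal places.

y_0 = 1.730000: f = -1.768679, f' = 2.418035 → y_1 = 1.730000 - (-1.768679)/(2.418035) = 2.461453
y_1 = 2.461453: f = -0.070175, f' = 2.246264 → y_2 = 2.461453 - (-0.070175)/(2.246264) = 2.492694

2.49269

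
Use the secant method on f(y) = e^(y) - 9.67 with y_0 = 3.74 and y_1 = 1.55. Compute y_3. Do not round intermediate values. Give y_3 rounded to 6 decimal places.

2.456983

f(y_0) = 32.427990, f(y_1) = -4.958530
y_2 = 1.550000 - (-4.958530)·(1.550000 - 3.740000)/(-4.958530 - (32.427990)) = 1.840457; f(y_2) = -3.370583
y_3 = 1.840457 - (-3.370583)·(1.840457 - 1.550000)/(-3.370583 - (-4.958530)) = 2.456983; f(y_3) = 1.999547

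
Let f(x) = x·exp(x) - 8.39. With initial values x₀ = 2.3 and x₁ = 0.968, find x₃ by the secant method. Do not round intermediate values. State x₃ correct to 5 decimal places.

f(x_0) = 14.550620, f(x_1) = -5.841572
x_2 = 0.968000 - (-5.841572)·(0.968000 - 2.300000)/(-5.841572 - (14.550620)) = 1.349566; f(x_2) = -3.186406
x_3 = 1.349566 - (-3.186406)·(1.349566 - 0.968000)/(-3.186406 - (-5.841572)) = 1.807476; f(x_3) = 2.626638

1.80748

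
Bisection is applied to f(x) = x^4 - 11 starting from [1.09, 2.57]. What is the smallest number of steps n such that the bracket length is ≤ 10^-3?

11

Initial width b − a = 2.57 − 1.09 = 1.480000.
After n steps the width is (b−a)/2^n; need (b−a)/2^n ≤ 10^-3.
So n ≥ log₂(1.480000/10^-3) = log₂(1480.0000) ≈ 10.5314.
Hence n = 11.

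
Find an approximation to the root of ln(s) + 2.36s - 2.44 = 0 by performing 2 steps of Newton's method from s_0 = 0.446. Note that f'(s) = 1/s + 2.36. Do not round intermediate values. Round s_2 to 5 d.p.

1.02227

s_0 = 0.446000: f = -2.194876, f' = 4.602152 → s_1 = 0.446000 - (-2.194876)/(4.602152) = 0.922924
s_1 = 0.922924: f = -0.342108, f' = 3.443513 → s_2 = 0.922924 - (-0.342108)/(3.443513) = 1.022272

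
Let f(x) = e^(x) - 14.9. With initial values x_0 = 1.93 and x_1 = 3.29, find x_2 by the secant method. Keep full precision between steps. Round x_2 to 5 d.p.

f(x_0) = -8.010490, f(x_1) = 11.942864
x_2 = 3.290000 - (11.942864)·(3.290000 - 1.930000)/(11.942864 - (-8.010490)) = 2.475987; f(x_2) = -3.006563

2.47599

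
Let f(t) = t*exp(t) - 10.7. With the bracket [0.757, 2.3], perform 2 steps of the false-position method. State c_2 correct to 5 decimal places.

f(0.757000) = -9.086174, f(2.300000) = 12.240620
step 1: c = 1.414387, f(c) = -4.881259 < 0 → new bracket [1.414387, 2.300000]
step 2: c = 1.666866, f(c) = -1.873038 < 0 → new bracket [1.666866, 2.300000]

1.66687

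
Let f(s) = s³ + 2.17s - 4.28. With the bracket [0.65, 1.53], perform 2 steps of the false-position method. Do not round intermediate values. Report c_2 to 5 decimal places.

1.17371

f(0.650000) = -2.594875, f(1.530000) = 2.621677
step 1: c = 1.087739, f(c) = -0.632618 < 0 → new bracket [1.087739, 1.530000]
step 2: c = 1.173712, f(c) = -0.116137 < 0 → new bracket [1.173712, 1.530000]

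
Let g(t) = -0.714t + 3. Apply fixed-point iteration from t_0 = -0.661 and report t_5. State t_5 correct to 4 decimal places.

t_1 = g(-0.661000) = 3.471954
t_2 = g(3.471954) = 0.521025
t_3 = g(0.521025) = 2.627988
t_4 = g(2.627988) = 1.123616
t_5 = g(1.123616) = 2.197738

2.1977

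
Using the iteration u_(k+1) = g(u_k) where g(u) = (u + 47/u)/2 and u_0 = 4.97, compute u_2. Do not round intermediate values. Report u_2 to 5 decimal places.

u_1 = g(4.970000) = 7.213370
u_2 = g(7.213370) = 6.864524

6.86452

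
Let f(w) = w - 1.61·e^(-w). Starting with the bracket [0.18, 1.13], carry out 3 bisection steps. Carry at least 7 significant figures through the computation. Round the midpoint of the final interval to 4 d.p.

f(0.180000) = -1.164785, f(1.130000) = 0.609916 (opposite signs)
step 1: m = 0.655000, f(m) = -0.181302 < 0 → root in [0.655000, 1.130000]
step 2: m = 0.892500, f(m) = 0.232995 > 0 → root in [0.655000, 0.892500]
step 3: m = 0.773750, f(m) = 0.031089 > 0 → root in [0.655000, 0.773750]
Midpoint of [0.655000, 0.773750] = 0.714375

0.7144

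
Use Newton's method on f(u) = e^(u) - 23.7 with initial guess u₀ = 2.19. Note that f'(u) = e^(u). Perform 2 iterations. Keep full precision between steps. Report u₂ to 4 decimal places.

u_0 = 2.190000: f = -14.764787, f' = 8.935213 → u_1 = 2.190000 - (-14.764787)/(8.935213) = 3.842427
u_1 = 3.842427: f = 22.938526, f' = 46.638526 → u_2 = 3.842427 - (22.938526)/(46.638526) = 3.350591

3.3506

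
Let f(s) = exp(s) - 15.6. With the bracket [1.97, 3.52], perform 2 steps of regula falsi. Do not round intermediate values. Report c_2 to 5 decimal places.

f(1.970000) = -8.429324, f(3.520000) = 18.184428
step 1: c = 2.460929, f(c) = -3.884315 < 0 → new bracket [2.460929, 3.520000]
step 2: c = 2.647336, f(c) = -1.483625 < 0 → new bracket [2.647336, 3.520000]

2.64734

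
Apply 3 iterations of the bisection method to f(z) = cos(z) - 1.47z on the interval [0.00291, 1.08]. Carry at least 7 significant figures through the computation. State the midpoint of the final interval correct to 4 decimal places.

0.6088

f(0.002910) = 0.995718, f(1.080000) = -1.116272 (opposite signs)
step 1: m = 0.541455, f(m) = 0.061021 > 0 → root in [0.541455, 1.080000]
step 2: m = 0.810728, f(m) = -0.502798 < 0 → root in [0.541455, 0.810728]
step 3: m = 0.676091, f(m) = -0.213830 < 0 → root in [0.541455, 0.676091]
Midpoint of [0.541455, 0.676091] = 0.608773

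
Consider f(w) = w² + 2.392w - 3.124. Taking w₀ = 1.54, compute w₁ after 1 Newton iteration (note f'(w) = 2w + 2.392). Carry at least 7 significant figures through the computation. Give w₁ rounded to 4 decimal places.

Newton update: w ← w − f(w)/f'(w).
w_0 = 1.540000: f = 2.931280, f' = 5.472000 → w_1 = 1.540000 - (2.931280)/(5.472000) = 1.004313

1.0043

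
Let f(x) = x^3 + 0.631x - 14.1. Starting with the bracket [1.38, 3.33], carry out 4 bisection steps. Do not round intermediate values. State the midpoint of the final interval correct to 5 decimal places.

2.29406

f(1.380000) = -10.601148, f(3.330000) = 24.927267 (opposite signs)
step 1: m = 2.355000, f(m) = 0.446894 > 0 → root in [1.380000, 2.355000]
step 2: m = 1.867500, f(m) = -6.408596 < 0 → root in [1.867500, 2.355000]
step 3: m = 2.111250, f(m) = -3.357165 < 0 → root in [2.111250, 2.355000]
step 4: m = 2.233125, f(m) = -1.554645 < 0 → root in [2.233125, 2.355000]
Midpoint of [2.233125, 2.355000] = 2.294062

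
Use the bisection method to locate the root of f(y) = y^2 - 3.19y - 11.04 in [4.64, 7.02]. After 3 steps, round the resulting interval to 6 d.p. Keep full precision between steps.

[5.235000, 5.532500]

f(4.640000) = -4.312000, f(7.020000) = 15.846600 (opposite signs)
step 1: m = 5.830000, f(m) = 4.351200 > 0 → root in [4.640000, 5.830000]
step 2: m = 5.235000, f(m) = -0.334425 < 0 → root in [5.235000, 5.830000]
step 3: m = 5.532500, f(m) = 1.919881 > 0 → root in [5.235000, 5.532500]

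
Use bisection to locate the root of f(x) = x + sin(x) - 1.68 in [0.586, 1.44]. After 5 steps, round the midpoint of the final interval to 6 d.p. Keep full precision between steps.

0.892906

f(0.586000) = -0.540967, f(1.440000) = 0.751458 (opposite signs)
step 1: m = 1.013000, f(m) = 0.181424 > 0 → root in [0.586000, 1.013000]
step 2: m = 0.799500, f(m) = -0.163492 < 0 → root in [0.799500, 1.013000]
step 3: m = 0.906250, f(m) = 0.013447 > 0 → root in [0.799500, 0.906250]
step 4: m = 0.852875, f(m) = -0.073950 < 0 → root in [0.852875, 0.906250]
step 5: m = 0.879562, f(m) = -0.029977 < 0 → root in [0.879562, 0.906250]
Midpoint of [0.879562, 0.906250] = 0.892906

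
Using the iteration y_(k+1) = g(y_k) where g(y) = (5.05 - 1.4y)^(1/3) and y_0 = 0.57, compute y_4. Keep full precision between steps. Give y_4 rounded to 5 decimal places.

1.44430

y_1 = g(0.570000) = 1.620060
y_2 = g(1.620060) = 1.406419
y_3 = g(1.406419) = 1.455117
y_4 = g(1.455117) = 1.444304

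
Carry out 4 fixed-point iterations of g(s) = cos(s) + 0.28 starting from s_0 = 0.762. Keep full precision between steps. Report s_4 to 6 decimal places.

s_1 = g(0.762000) = 1.003457
s_2 = g(1.003457) = 0.817390
s_3 = g(0.817390) = 0.964127
s_4 = g(0.964127) = 0.850134

0.850134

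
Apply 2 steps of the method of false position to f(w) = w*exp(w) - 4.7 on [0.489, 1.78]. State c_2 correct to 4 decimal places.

f(0.489000) = -3.902595, f(1.780000) = 5.855144
step 1: c = 1.005334, f(c) = -1.952605 < 0 → new bracket [1.005334, 1.780000]
step 2: c = 1.199067, f(c) = -0.722673 < 0 → new bracket [1.199067, 1.780000]

1.1991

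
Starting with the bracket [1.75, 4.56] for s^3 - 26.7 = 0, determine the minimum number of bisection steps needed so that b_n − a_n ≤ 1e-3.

Initial width b − a = 4.56 − 1.75 = 2.810000.
After n steps the width is (b−a)/2^n; need (b−a)/2^n ≤ 1e-3.
So n ≥ log₂(2.810000/1e-3) = log₂(2810.0000) ≈ 11.4564.
Hence n = 12.

12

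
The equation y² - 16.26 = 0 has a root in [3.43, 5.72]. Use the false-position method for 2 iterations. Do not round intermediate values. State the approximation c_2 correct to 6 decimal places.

f(3.430000) = -4.495100, f(5.720000) = 16.458400
step 1: c = 3.921268, f(c) = -0.883659 < 0 → new bracket [3.921268, 5.720000]
step 2: c = 4.012922, f(c) = -0.156460 < 0 → new bracket [4.012922, 5.720000]

4.012922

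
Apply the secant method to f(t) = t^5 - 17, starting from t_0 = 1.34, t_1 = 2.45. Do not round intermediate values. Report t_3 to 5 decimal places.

f(t_0) = -12.679600, f(t_1) = 71.273515
t_2 = 2.450000 - (71.273515)·(2.450000 - 1.340000)/(71.273515 - (-12.679600)) = 1.507645; f(t_2) = -9.210742
t_3 = 1.507645 - (-9.210742)·(1.507645 - 2.450000)/(-9.210742 - (71.273515)) = 1.615490; f(t_3) = -5.996742

1.61549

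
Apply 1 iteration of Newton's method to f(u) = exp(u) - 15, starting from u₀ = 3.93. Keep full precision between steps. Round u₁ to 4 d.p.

Newton update: u ← u − f(u)/f'(u).
f'(u) = exp(u)
u_0 = 3.930000: f = 35.906978, f' = 50.906978 → u_1 = 3.930000 - (35.906978)/(50.906978) = 3.224655

3.2247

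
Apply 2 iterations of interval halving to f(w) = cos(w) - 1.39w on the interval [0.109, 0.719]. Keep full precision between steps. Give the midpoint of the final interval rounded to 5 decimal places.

0.64275

f(0.109000) = 0.842555, f(0.719000) = -0.246945 (opposite signs)
step 1: m = 0.414000, f(m) = 0.340059 > 0 → root in [0.414000, 0.719000]
step 2: m = 0.566500, f(m) = 0.056350 > 0 → root in [0.566500, 0.719000]
Midpoint of [0.566500, 0.719000] = 0.642750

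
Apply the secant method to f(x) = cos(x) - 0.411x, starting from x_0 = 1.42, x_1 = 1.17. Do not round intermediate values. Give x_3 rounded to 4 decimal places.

1.1012

f(x_0) = -0.433395, f(x_1) = -0.090718
x_2 = 1.170000 - (-0.090718)·(1.170000 - 1.420000)/(-0.090718 - (-0.433395)) = 1.103816; f(x_2) = -0.003477
x_3 = 1.103816 - (-0.003477)·(1.103816 - 1.170000)/(-0.003477 - (-0.090718)) = 1.101179; f(x_3) = -0.000039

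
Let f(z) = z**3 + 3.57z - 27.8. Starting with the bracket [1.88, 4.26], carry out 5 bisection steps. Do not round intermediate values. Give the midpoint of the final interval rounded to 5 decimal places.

2.66094

f(1.880000) = -14.443728, f(4.260000) = 64.716976 (opposite signs)
step 1: m = 3.070000, f(m) = 12.094343 > 0 → root in [1.880000, 3.070000]
step 2: m = 2.475000, f(m) = -3.803328 < 0 → root in [2.475000, 3.070000]
step 3: m = 2.772500, f(m) = 3.409357 > 0 → root in [2.475000, 2.772500]
step 4: m = 2.623750, f(m) = -0.371149 < 0 → root in [2.623750, 2.772500]
step 5: m = 2.698125, f(m) = 1.474328 > 0 → root in [2.623750, 2.698125]
Midpoint of [2.623750, 2.698125] = 2.660938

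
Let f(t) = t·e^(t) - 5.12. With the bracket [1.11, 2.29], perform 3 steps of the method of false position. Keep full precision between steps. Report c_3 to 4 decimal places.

f(1.110000) = -1.751862, f(2.290000) = 17.493607
step 1: c = 1.217412, f(c) = -1.007054 < 0 → new bracket [1.217412, 2.290000]
step 2: c = 1.275797, f(c) = -0.550665 < 0 → new bracket [1.275797, 2.290000]
step 3: c = 1.306748, f(c) = -0.292692 < 0 → new bracket [1.306748, 2.290000]

1.3067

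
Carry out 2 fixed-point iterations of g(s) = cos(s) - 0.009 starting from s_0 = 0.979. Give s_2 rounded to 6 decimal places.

s_1 = g(0.979000) = 0.548853
s_2 = g(0.548853) = 0.844124

0.844124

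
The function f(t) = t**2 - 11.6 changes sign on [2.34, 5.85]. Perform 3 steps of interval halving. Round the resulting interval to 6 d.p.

[3.217500, 3.656250]

f(2.340000) = -6.124400, f(5.850000) = 22.622500 (opposite signs)
step 1: m = 4.095000, f(m) = 5.169025 > 0 → root in [2.340000, 4.095000]
step 2: m = 3.217500, f(m) = -1.247694 < 0 → root in [3.217500, 4.095000]
step 3: m = 3.656250, f(m) = 1.768164 > 0 → root in [3.217500, 3.656250]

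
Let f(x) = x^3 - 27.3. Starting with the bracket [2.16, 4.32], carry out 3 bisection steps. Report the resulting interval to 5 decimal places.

[2.97000, 3.24000]

f(2.160000) = -17.222304, f(4.320000) = 53.321568 (opposite signs)
step 1: m = 3.240000, f(m) = 6.712224 > 0 → root in [2.160000, 3.240000]
step 2: m = 2.700000, f(m) = -7.617000 < 0 → root in [2.700000, 3.240000]
step 3: m = 2.970000, f(m) = -1.101927 < 0 → root in [2.970000, 3.240000]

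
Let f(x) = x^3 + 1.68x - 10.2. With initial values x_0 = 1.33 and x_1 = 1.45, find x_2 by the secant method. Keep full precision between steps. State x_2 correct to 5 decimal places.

f(x_0) = -5.612963, f(x_1) = -4.715375
x_2 = 1.450000 - (-4.715375)·(1.450000 - 1.330000)/(-4.715375 - (-5.612963)) = 2.080406; f(x_2) = 2.299267

2.08041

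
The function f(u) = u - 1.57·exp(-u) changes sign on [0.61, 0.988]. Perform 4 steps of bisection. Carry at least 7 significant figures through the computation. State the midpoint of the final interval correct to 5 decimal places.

f(0.610000) = -0.243061, f(0.988000) = 0.403457 (opposite signs)
step 1: m = 0.799000, f(m) = 0.092848 > 0 → root in [0.610000, 0.799000]
step 2: m = 0.704500, f(m) = -0.071638 < 0 → root in [0.704500, 0.799000]
step 3: m = 0.751750, f(m) = 0.011431 > 0 → root in [0.704500, 0.751750]
step 4: m = 0.728125, f(m) = -0.029892 < 0 → root in [0.728125, 0.751750]
Midpoint of [0.728125, 0.751750] = 0.739937

0.73994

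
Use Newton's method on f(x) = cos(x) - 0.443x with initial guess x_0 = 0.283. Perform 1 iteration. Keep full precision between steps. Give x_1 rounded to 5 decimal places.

Newton update: x ← x − f(x)/f'(x).
f'(x) = -sin(x) - 0.443
x_0 = 0.283000: f = 0.834853, f' = -0.722238 → x_1 = 0.283000 - (0.834853)/(-0.722238) = 1.438926

1.43893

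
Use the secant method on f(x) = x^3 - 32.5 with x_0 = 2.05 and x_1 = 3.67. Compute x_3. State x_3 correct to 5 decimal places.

f(x_0) = -23.884875, f(x_1) = 16.930863
x_2 = 3.670000 - (16.930863)·(3.670000 - 2.050000)/(16.930863 - (-23.884875)) = 2.998004; f(x_2) = -5.553846
x_3 = 2.998004 - (-5.553846)·(2.998004 - 3.670000)/(-5.553846 - (16.930863)) = 3.163991; f(x_3) = -0.825796

3.16399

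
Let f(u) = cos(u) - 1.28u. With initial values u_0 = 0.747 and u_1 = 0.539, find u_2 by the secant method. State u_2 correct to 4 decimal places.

0.6286

f(u_0) = -0.222430, f(u_1) = 0.168302
u_2 = 0.539000 - (0.168302)·(0.539000 - 0.747000)/(0.168302 - (-0.222430)) = 0.628593; f(u_2) = 0.004256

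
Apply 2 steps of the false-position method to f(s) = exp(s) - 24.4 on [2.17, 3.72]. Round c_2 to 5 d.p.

3.12519

f(2.170000) = -15.641716, f(3.720000) = 16.864394
step 1: c = 2.915849, f(c) = -5.935512 < 0 → new bracket [2.915849, 3.720000]
step 2: c = 3.125194, f(c) = -1.635682 < 0 → new bracket [3.125194, 3.720000]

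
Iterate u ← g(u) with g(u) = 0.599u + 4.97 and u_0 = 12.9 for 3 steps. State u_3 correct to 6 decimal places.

12.502762

u_1 = g(12.900000) = 12.697100
u_2 = g(12.697100) = 12.575563
u_3 = g(12.575563) = 12.502762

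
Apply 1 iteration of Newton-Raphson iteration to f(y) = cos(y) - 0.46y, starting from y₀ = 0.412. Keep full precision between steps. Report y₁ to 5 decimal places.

f'(y) = -sin(y) - 0.46
y_0 = 0.412000: f = 0.726802, f' = -0.860443 → y_1 = 0.412000 - (0.726802)/(-0.860443) = 1.256683

1.25668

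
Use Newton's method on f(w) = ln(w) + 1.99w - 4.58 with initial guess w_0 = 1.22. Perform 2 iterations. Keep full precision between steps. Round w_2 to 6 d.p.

1.962542

Newton update: w ← w − f(w)/f'(w).
f'(w) = 1/w + 1.99
w_0 = 1.220000: f = -1.953349, f' = 2.809672 → w_1 = 1.220000 - (-1.953349)/(2.809672) = 1.915223
w_1 = 1.915223: f = -0.118872, f' = 2.512132 → w_2 = 1.915223 - (-0.118872)/(2.512132) = 1.962542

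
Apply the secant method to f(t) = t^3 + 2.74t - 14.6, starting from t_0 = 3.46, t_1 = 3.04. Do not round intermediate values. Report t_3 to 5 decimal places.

f(t_0) = 36.302136, f(t_1) = 21.824064
t_2 = 3.040000 - (21.824064)·(3.040000 - 3.460000)/(21.824064 - (36.302136)) = 2.406897; f(t_2) = 5.938426
t_3 = 2.406897 - (5.938426)·(2.406897 - 3.040000)/(5.938426 - (21.824064)) = 2.170229; f(t_3) = 1.567968

2.17023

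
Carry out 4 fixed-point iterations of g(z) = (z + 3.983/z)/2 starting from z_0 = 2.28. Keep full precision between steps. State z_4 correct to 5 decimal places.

1.99575

z_1 = g(2.280000) = 2.013465
z_2 = g(2.013465) = 1.995823
z_3 = g(1.995823) = 1.995745
z_4 = g(1.995745) = 1.995745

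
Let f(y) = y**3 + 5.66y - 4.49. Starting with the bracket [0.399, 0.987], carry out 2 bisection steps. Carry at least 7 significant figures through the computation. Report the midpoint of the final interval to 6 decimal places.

f(0.399000) = -2.168139, f(0.987000) = 2.057925 (opposite signs)
step 1: m = 0.693000, f(m) = -0.234807 < 0 → root in [0.693000, 0.987000]
step 2: m = 0.840000, f(m) = 0.857104 > 0 → root in [0.693000, 0.840000]
Midpoint of [0.693000, 0.840000] = 0.766500

0.766500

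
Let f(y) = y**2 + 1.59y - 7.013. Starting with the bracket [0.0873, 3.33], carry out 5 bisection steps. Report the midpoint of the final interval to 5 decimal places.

f(0.087300) = -6.866572, f(3.330000) = 9.370600 (opposite signs)
step 1: m = 1.708650, f(m) = -1.376762 < 0 → root in [1.708650, 3.330000]
step 2: m = 2.519325, f(m) = 3.339725 > 0 → root in [1.708650, 2.519325]
step 3: m = 2.113988, f(m) = 0.817183 > 0 → root in [1.708650, 2.113988]
step 4: m = 1.911319, f(m) = -0.320864 < 0 → root in [1.911319, 2.113988]
step 5: m = 2.012653, f(m) = 0.237891 > 0 → root in [1.911319, 2.012653]
Midpoint of [1.911319, 2.012653] = 1.961986

1.96199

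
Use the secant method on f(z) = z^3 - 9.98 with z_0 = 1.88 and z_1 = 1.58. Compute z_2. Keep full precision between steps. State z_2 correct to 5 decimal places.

2.25054

Secant update: z_(k+1) = z_k − f(z_k)·(z_k − z_(k-1))/(f(z_k) − f(z_(k-1))).
f(z_0) = -3.335328, f(z_1) = -6.035688
z_2 = 1.580000 - (-6.035688)·(1.580000 - 1.880000)/(-6.035688 - (-3.335328)) = 2.250543; f(z_2) = 1.418868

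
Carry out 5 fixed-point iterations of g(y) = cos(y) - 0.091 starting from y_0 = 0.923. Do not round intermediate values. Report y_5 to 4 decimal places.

0.6587

y_1 = g(0.923000) = 0.512431
y_2 = g(0.512431) = 0.780555
y_3 = g(0.780555) = 0.619523
y_4 = g(0.619523) = 0.723156
y_5 = g(0.723156) = 0.658721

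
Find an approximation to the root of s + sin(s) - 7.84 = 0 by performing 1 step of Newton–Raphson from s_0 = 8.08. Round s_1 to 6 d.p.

Newton update: s ← s − f(s)/f'(s).
f'(s) = 1 + cos(s)
s_0 = 8.080000: f = 1.214566, f' = 0.775901 → s_1 = 8.080000 - (1.214566)/(0.775901) = 6.514638

6.514638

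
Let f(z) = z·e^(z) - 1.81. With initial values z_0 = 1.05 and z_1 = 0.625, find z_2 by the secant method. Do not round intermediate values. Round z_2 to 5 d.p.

0.77394

f(z_0) = 1.190534, f(z_1) = -0.642346
z_2 = 0.625000 - (-0.642346)·(0.625000 - 1.050000)/(-0.642346 - (1.190534)) = 0.773944; f(z_2) = -0.131855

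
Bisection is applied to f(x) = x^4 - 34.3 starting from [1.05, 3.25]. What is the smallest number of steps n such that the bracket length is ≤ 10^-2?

8

Initial width b − a = 3.25 − 1.05 = 2.200000.
After n steps the width is (b−a)/2^n; need (b−a)/2^n ≤ 10^-2.
So n ≥ log₂(2.200000/10^-2) = log₂(220.0000) ≈ 7.7814.
Hence n = 8.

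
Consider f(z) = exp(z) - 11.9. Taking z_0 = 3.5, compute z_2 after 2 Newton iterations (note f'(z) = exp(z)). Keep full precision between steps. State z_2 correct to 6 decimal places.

2.541291

Newton update: z ← z − f(z)/f'(z).
z_0 = 3.500000: f = 21.215452, f' = 33.115452 → z_1 = 3.500000 - (21.215452)/(33.115452) = 2.859349
z_1 = 2.859349: f = 5.550161, f' = 17.450161 → z_2 = 2.859349 - (5.550161)/(17.450161) = 2.541291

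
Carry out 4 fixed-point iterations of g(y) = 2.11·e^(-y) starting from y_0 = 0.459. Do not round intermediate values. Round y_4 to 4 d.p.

y_1 = g(0.459000) = 1.333341
y_2 = g(1.333341) = 0.556186
y_3 = g(0.556186) = 1.209857
y_4 = g(1.209857) = 0.629286

0.6293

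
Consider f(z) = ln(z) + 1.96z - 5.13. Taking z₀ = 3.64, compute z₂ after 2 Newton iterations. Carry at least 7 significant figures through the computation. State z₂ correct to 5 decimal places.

Newton update: z ← z − f(z)/f'(z).
f'(z) = 1/z + 1.96
z_0 = 3.640000: f = 3.296384, f' = 2.234725 → z_1 = 3.640000 - (3.296384)/(2.234725) = 2.164927
z_1 = 2.164927: f = -0.114357, f' = 2.421909 → z_2 = 2.164927 - (-0.114357)/(2.421909) = 2.212144

2.21214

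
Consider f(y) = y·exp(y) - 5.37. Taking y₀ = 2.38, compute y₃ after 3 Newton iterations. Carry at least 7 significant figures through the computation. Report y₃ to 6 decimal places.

Newton update: y ← y − f(y)/f'(y).
f'(y) = (y + 1)·exp(y)
y_0 = 2.380000: f = 20.345669, f' = 36.520572 → y_1 = 2.380000 - (20.345669)/(36.520572) = 1.822898
y_1 = 1.822898: f = 5.913327, f' = 17.473100 → y_2 = 1.822898 - (5.913327)/(17.473100) = 1.484474
y_2 = 1.484474: f = 1.180453, f' = 10.963095 → y_3 = 1.484474 - (1.180453)/(10.963095) = 1.376799

1.376799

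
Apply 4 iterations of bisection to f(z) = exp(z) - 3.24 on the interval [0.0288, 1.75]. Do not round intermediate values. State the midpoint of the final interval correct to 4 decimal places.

1.1583

f(0.028800) = -2.210781, f(1.750000) = 2.514603 (opposite signs)
step 1: m = 0.889400, f(m) = -0.806331 < 0 → root in [0.889400, 1.750000]
step 2: m = 1.319700, f(m) = 0.502299 > 0 → root in [0.889400, 1.319700]
step 3: m = 1.104550, f(m) = -0.222134 < 0 → root in [1.104550, 1.319700]
step 4: m = 1.212125, f(m) = 0.120618 > 0 → root in [1.104550, 1.212125]
Midpoint of [1.104550, 1.212125] = 1.158338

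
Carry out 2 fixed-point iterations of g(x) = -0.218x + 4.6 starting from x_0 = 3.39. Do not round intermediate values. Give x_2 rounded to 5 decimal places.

3.75831

x_1 = g(3.390000) = 3.860980
x_2 = g(3.860980) = 3.758306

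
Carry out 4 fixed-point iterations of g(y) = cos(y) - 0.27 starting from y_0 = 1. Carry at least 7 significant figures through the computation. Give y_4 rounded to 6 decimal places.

0.608113

y_1 = g(1.000000) = 0.270302
y_2 = g(0.270302) = 0.693690
y_3 = g(0.693690) = 0.498892
y_4 = g(0.498892) = 0.608113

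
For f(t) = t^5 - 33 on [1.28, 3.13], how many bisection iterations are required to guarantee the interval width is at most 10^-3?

Initial width b − a = 3.13 − 1.28 = 1.850000.
After n steps the width is (b−a)/2^n; need (b−a)/2^n ≤ 10^-3.
So n ≥ log₂(1.850000/10^-3) = log₂(1850.0000) ≈ 10.8533.
Hence n = 11.

11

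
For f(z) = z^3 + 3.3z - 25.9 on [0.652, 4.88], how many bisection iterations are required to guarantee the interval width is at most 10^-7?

Initial width b − a = 4.88 − 0.652 = 4.228000.
After n steps the width is (b−a)/2^n; need (b−a)/2^n ≤ 10^-7.
So n ≥ log₂(4.228000/10^-7) = log₂(42280000.0000) ≈ 25.3335.
Hence n = 26.

26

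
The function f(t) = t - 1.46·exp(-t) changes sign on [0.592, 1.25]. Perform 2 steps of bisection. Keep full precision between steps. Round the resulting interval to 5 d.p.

f(0.592000) = -0.215701, f(1.250000) = 0.831703 (opposite signs)
step 1: m = 0.921000, f(m) = 0.339744 > 0 → root in [0.592000, 0.921000]
step 2: m = 0.756500, f(m) = 0.071313 > 0 → root in [0.592000, 0.756500]

[0.59200, 0.75650]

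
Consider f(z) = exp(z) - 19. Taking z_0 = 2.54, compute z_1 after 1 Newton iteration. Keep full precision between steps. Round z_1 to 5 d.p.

3.03846

f'(z) = exp(z)
z_0 = 2.540000: f = -6.320329, f' = 12.679671 → z_1 = 2.540000 - (-6.320329)/(12.679671) = 3.038462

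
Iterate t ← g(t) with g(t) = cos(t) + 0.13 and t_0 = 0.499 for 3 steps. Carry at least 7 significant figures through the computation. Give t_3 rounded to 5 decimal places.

0.91784

t_1 = g(0.499000) = 1.008062
t_2 = g(1.008062) = 0.663501
t_3 = g(0.663501) = 0.917841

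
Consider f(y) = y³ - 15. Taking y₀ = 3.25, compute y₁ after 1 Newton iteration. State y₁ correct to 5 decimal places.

2.64004

f'(y) = 3y²
y_0 = 3.250000: f = 19.328125, f' = 31.687500 → y_1 = 3.250000 - (19.328125)/(31.687500) = 2.640039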